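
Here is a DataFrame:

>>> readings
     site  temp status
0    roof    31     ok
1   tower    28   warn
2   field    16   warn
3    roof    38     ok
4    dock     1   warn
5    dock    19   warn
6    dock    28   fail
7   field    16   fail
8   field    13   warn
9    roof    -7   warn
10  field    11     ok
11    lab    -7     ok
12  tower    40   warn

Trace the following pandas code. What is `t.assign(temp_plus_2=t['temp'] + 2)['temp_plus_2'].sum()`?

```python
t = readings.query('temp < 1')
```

-10

filter rows where temp < 1:
    site  temp status
9   roof    -7   warn
11   lab    -7     ok
add column temp_plus_2 = t['temp'] + 2:
    site  temp status  temp_plus_2
9   roof    -7   warn           -5
11   lab    -7     ok           -5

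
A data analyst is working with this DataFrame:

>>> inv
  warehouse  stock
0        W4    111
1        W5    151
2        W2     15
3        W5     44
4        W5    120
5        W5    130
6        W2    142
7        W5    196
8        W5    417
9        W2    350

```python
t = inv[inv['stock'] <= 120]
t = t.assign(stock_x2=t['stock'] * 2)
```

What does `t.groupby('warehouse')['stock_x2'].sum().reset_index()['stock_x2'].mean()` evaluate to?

193.333333333

filter rows where stock <= 120:
  warehouse  stock
0        W4    111
2        W2     15
3        W5     44
4        W5    120
add column stock_x2 = t['stock'] * 2:
  warehouse  stock  stock_x2
0        W4    111       222
2        W2     15        30
3        W5     44        88
4        W5    120       240
group by warehouse, sum of stock_x2:
warehouse
W2     30
W4    222
W5    328
Name: stock_x2, dtype: int64
reset_index():
  warehouse  stock_x2
0        W2        30
1        W4       222
2        W5       328
The mean of column 'stock_x2' is 193.333333333.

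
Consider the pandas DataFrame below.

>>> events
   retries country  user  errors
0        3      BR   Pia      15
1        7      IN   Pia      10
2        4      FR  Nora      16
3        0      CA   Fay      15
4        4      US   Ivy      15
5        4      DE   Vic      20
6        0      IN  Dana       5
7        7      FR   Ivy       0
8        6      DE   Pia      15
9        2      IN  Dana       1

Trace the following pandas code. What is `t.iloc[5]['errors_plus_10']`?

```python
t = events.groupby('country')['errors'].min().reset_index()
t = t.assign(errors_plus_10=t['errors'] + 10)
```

25

group by country, min of errors:
country
BR    15
CA    15
DE    15
FR     0
IN     1
US    15
Name: errors, dtype: int64
reset_index():
  country  errors
0      BR      15
1      CA      15
2      DE      15
3      FR       0
4      IN       1
5      US      15
add column errors_plus_10 = t['errors'] + 10:
  country  errors  errors_plus_10
0      BR      15              25
1      CA      15              25
2      DE      15              25
3      FR       0              10
4      IN       1              11
5      US      15              25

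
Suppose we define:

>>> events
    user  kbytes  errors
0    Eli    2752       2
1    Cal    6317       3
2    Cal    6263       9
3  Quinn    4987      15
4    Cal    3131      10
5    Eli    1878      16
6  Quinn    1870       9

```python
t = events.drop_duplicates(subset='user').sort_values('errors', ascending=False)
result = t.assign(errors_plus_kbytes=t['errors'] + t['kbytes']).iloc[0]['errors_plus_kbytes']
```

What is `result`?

5002

drop duplicate user (keep=first):
    user  kbytes  errors
0    Eli    2752       2
1    Cal    6317       3
3  Quinn    4987      15
sort by errors descending:
    user  kbytes  errors
3  Quinn    4987      15
1    Cal    6317       3
0    Eli    2752       2
add column errors_plus_kbytes = t['errors'] + t['kbytes']:
    user  kbytes  errors  errors_plus_kbytes
3  Quinn    4987      15                5002
1    Cal    6317       3                6320
0    Eli    2752       2                2754
So iloc[0]['errors_plus_kbytes'] = 5002.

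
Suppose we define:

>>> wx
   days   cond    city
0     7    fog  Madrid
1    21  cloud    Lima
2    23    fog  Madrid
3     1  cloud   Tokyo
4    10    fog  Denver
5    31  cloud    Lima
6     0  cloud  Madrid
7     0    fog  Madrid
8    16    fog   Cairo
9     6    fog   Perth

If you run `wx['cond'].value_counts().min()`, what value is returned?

value_counts of cond:
cond
fog      6
cloud    4
Name: count, dtype: int64
So min() = 4.

4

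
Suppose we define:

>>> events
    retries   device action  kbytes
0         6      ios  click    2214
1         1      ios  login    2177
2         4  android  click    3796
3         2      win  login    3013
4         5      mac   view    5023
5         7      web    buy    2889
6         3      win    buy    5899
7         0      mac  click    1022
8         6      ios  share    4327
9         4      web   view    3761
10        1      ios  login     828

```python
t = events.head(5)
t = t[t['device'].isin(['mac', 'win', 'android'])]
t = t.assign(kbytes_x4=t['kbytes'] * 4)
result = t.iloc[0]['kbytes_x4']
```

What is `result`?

15184

take first 5 rows:
   retries   device action  kbytes
0        6      ios  click    2214
1        1      ios  login    2177
2        4  android  click    3796
3        2      win  login    3013
4        5      mac   view    5023
filter rows where device in ['mac', 'win', 'android']:
   retries   device action  kbytes
2        4  android  click    3796
3        2      win  login    3013
4        5      mac   view    5023
add column kbytes_x4 = t['kbytes'] * 4:
   retries   device action  kbytes  kbytes_x4
2        4  android  click    3796      15184
3        2      win  login    3013      12052
4        5      mac   view    5023      20092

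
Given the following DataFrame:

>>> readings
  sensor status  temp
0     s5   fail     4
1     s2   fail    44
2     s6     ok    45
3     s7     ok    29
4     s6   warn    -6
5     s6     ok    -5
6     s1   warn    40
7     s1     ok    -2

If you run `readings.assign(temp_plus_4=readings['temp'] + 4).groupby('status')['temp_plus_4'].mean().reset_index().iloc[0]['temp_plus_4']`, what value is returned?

add column temp_plus_4 = readings['temp'] + 4:
  sensor status  temp  temp_plus_4
0     s5   fail     4            8
1     s2   fail    44           48
2     s6     ok    45           49
3     s7     ok    29           33
4     s6   warn    -6           -2
5     s6     ok    -5           -1
6     s1   warn    40           44
7     s1     ok    -2            2
group by status, mean of temp_plus_4:
status
fail    28.00
ok      20.75
warn    21.00
Name: temp_plus_4, dtype: float64
reset_index():
  status  temp_plus_4
0   fail        28.00
1     ok        20.75
2   warn        21.00

28.0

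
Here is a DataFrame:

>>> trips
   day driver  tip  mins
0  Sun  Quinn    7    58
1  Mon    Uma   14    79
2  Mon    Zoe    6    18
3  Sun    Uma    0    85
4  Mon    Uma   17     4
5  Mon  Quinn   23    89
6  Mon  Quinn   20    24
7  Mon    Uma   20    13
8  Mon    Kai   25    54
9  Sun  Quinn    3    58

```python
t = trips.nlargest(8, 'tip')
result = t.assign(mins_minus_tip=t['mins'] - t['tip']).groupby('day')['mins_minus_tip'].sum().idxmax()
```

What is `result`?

Mon

take 8 rows with largest tip:
   day driver  tip  mins
8  Mon    Kai   25    54
5  Mon  Quinn   23    89
6  Mon  Quinn   20    24
7  Mon    Uma   20    13
4  Mon    Uma   17     4
1  Mon    Uma   14    79
0  Sun  Quinn    7    58
2  Mon    Zoe    6    18
add column mins_minus_tip = t['mins'] - t['tip']:
   day driver  tip  mins  mins_minus_tip
8  Mon    Kai   25    54              29
5  Mon  Quinn   23    89              66
6  Mon  Quinn   20    24               4
7  Mon    Uma   20    13              -7
4  Mon    Uma   17     4             -13
1  Mon    Uma   14    79              65
0  Sun  Quinn    7    58              51
2  Mon    Zoe    6    18              12
group by day, sum of mins_minus_tip:
day
Mon    156
Sun     51
Name: mins_minus_tip, dtype: int64
Taking the label with the largest value gives Mon.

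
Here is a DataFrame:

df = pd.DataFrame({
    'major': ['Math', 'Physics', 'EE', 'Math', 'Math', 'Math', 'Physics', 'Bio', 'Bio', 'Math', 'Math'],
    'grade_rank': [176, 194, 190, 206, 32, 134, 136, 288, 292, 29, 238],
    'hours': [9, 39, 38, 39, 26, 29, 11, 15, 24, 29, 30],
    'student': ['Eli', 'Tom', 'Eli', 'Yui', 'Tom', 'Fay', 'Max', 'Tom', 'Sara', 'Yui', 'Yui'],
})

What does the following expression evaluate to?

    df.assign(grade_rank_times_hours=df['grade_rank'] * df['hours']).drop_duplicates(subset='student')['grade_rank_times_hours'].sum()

add column grade_rank_times_hours = df['grade_rank'] * df['hours']:
      major  grade_rank  hours student  grade_rank_times_hours
0      Math         176      9     Eli                    1584
1   Physics         194     39     Tom                    7566
2        EE         190     38     Eli                    7220
3      Math         206     39     Yui                    8034
4      Math          32     26     Tom                     832
5      Math         134     29     Fay                    3886
6   Physics         136     11     Max                    1496
7       Bio         288     15     Tom                    4320
8       Bio         292     24    Sara                    7008
9      Math          29     29     Yui                     841
10     Math         238     30     Yui                    7140
drop duplicate student (keep=first):
     major  grade_rank  hours student  grade_rank_times_hours
0     Math         176      9     Eli                    1584
1  Physics         194     39     Tom                    7566
3     Math         206     39     Yui                    8034
5     Math         134     29     Fay                    3886
6  Physics         136     11     Max                    1496
8      Bio         292     24    Sara                    7008

29574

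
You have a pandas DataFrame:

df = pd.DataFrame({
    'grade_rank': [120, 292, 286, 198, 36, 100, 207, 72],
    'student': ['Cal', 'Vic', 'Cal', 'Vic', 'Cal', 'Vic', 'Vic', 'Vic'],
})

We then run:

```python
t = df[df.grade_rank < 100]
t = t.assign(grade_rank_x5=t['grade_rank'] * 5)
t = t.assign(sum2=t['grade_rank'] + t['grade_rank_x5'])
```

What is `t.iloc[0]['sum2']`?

filter rows where grade_rank < 100:
   grade_rank student
4          36     Cal
7          72     Vic
add column grade_rank_x5 = t['grade_rank'] * 5:
   grade_rank student  grade_rank_x5
4          36     Cal            180
7          72     Vic            360
add column sum2 = t['grade_rank'] + t['grade_rank_x5']:
   grade_rank student  grade_rank_x5  sum2
4          36     Cal            180   216
7          72     Vic            360   432

216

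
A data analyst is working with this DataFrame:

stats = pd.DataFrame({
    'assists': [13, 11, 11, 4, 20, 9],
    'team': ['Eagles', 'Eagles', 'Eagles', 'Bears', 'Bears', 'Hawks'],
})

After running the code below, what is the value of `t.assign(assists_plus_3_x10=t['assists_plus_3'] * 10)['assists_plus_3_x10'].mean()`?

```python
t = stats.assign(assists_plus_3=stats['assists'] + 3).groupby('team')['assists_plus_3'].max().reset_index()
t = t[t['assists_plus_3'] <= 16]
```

add column assists_plus_3 = stats['assists'] + 3:
   assists    team  assists_plus_3
0       13  Eagles              16
1       11  Eagles              14
2       11  Eagles              14
3        4   Bears               7
4       20   Bears              23
5        9   Hawks              12
group by team, max of assists_plus_3:
team
Bears     23
Eagles    16
Hawks     12
Name: assists_plus_3, dtype: int64
reset_index():
     team  assists_plus_3
0   Bears              23
1  Eagles              16
2   Hawks              12
filter rows where assists_plus_3 <= 16:
     team  assists_plus_3
1  Eagles              16
2   Hawks              12
add column assists_plus_3_x10 = t['assists_plus_3'] * 10:
     team  assists_plus_3  assists_plus_3_x10
1  Eagles              16                 160
2   Hawks              12                 120
The mean of column 'assists_plus_3_x10' is 140.0.

140.0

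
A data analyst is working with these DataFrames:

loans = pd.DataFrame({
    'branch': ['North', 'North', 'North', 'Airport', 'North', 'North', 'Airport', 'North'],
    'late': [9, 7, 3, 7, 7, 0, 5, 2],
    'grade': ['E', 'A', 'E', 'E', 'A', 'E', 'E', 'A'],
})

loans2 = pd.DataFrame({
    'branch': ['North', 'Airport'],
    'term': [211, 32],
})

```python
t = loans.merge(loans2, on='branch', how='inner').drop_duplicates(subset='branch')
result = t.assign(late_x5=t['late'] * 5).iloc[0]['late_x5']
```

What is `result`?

merge on 'branch' (how='inner') → 8 rows:
    branch  late grade  term
0    North     9     E   211
1    North     7     A   211
2    North     3     E   211
3  Airport     7     E    32
4    North     7     A   211
5    North     0     E   211
6  Airport     5     E    32
7    North     2     A   211
drop duplicate branch (keep=first):
    branch  late grade  term
0    North     9     E   211
3  Airport     7     E    32
add column late_x5 = t['late'] * 5:
    branch  late grade  term  late_x5
0    North     9     E   211       45
3  Airport     7     E    32       35
Taking the value at position 0, column 'late_x5' gives 45.

45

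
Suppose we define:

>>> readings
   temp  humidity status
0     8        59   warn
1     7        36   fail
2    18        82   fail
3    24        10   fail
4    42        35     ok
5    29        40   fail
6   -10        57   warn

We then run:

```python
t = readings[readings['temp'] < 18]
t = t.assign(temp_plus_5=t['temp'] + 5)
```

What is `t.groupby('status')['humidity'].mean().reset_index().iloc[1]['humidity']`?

filter rows where temp < 18:
   temp  humidity status
0     8        59   warn
1     7        36   fail
6   -10        57   warn
add column temp_plus_5 = t['temp'] + 5:
   temp  humidity status  temp_plus_5
0     8        59   warn           13
1     7        36   fail           12
6   -10        57   warn           -5
group by status, mean of humidity:
status
fail    36.0
warn    58.0
Name: humidity, dtype: float64
reset_index():
  status  humidity
0   fail      36.0
1   warn      58.0
Reading off the value at position 1, column 'humidity', we get 58.0.

58.0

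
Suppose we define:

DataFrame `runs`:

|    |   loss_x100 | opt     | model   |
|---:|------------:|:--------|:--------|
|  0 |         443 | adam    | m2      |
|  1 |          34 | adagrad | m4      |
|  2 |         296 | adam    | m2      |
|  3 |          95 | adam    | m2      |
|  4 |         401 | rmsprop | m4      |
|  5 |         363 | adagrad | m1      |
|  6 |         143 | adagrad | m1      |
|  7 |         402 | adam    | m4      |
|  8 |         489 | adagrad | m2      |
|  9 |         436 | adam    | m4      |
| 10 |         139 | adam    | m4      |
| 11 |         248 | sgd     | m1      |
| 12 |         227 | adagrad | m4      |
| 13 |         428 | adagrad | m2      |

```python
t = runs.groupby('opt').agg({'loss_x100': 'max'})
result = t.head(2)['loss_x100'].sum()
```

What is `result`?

group by opt, max of loss_x100:
         loss_x100
opt               
adagrad        489
adam           443
rmsprop        401
sgd            248
take first 2 rows:
         loss_x100
opt               
adagrad        489
adam           443

932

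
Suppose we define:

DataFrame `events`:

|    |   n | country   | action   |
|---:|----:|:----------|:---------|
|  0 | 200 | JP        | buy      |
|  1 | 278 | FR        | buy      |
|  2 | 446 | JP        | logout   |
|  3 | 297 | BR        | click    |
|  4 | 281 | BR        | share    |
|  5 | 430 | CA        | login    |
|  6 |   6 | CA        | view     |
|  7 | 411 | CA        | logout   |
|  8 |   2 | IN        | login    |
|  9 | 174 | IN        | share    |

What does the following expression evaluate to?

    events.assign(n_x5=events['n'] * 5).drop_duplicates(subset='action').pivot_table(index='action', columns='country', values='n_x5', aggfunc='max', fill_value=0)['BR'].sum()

add column n_x5 = events['n'] * 5:
     n country  action  n_x5
0  200      JP     buy  1000
1  278      FR     buy  1390
2  446      JP  logout  2230
3  297      BR   click  1485
4  281      BR   share  1405
5  430      CA   login  2150
6    6      CA    view    30
7  411      CA  logout  2055
8    2      IN   login    10
9  174      IN   share   870
drop duplicate action (keep=first):
     n country  action  n_x5
0  200      JP     buy  1000
2  446      JP  logout  2230
3  297      BR   click  1485
4  281      BR   share  1405
5  430      CA   login  2150
6    6      CA    view    30
pivot: rows=action, cols=country, max(n_x5):
country    BR    CA    JP
action                   
buy         0     0  1000
click    1485     0     0
login       0  2150     0
logout      0     0  2230
share    1405     0     0
view        0    30     0
Taking the sum of column 'BR' gives 2890.

2890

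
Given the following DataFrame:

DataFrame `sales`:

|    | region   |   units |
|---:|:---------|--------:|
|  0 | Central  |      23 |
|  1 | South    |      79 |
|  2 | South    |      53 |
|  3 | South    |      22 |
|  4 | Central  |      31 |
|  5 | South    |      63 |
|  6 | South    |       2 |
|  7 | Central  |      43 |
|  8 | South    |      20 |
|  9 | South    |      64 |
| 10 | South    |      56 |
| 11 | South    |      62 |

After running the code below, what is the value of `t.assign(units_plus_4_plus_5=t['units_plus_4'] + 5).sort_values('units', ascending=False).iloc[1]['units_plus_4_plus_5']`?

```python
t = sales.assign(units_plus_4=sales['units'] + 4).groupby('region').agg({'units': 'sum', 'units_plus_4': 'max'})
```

52

add column units_plus_4 = sales['units'] + 4:
     region  units  units_plus_4
0   Central     23            27
1     South     79            83
2     South     53            57
3     South     22            26
4   Central     31            35
5     South     63            67
6     South      2             6
7   Central     43            47
8     South     20            24
9     South     64            68
10    South     56            60
11    South     62            66
group by region: sum(units), max(units_plus_4):
         units  units_plus_4
region                      
Central     97            47
South      421            83
add column units_plus_4_plus_5 = t['units_plus_4'] + 5:
         units  units_plus_4  units_plus_4_plus_5
region                                           
Central     97            47                   52
South      421            83                   88
sort by units descending:
         units  units_plus_4  units_plus_4_plus_5
region                                           
South      421            83                   88
Central     97            47                   52
Finally, value at position 1, column 'units_plus_4_plus_5' = 52.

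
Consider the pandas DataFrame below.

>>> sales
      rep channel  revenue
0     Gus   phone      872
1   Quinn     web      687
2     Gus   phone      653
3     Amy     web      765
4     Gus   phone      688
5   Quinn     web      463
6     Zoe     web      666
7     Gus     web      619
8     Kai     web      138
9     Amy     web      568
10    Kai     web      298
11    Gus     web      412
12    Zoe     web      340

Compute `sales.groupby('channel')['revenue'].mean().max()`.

group by channel, mean of revenue:
channel
phone    737.666667
web      495.600000
Name: revenue, dtype: float64

737.666666667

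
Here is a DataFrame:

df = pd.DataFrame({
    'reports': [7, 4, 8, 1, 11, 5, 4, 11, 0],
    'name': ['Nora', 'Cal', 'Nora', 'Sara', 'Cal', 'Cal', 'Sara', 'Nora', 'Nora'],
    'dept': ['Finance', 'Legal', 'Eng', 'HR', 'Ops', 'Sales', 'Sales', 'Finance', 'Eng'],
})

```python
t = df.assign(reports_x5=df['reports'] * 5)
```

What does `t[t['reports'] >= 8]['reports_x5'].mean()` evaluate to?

50.0

add column reports_x5 = df['reports'] * 5:
   reports  name     dept  reports_x5
0        7  Nora  Finance          35
1        4   Cal    Legal          20
2        8  Nora      Eng          40
3        1  Sara       HR           5
4       11   Cal      Ops          55
5        5   Cal    Sales          25
6        4  Sara    Sales          20
7       11  Nora  Finance          55
8        0  Nora      Eng           0
filter rows where reports >= 8:
   reports  name     dept  reports_x5
2        8  Nora      Eng          40
4       11   Cal      Ops          55
7       11  Nora  Finance          55
Taking the mean of column 'reports_x5' gives 50.0.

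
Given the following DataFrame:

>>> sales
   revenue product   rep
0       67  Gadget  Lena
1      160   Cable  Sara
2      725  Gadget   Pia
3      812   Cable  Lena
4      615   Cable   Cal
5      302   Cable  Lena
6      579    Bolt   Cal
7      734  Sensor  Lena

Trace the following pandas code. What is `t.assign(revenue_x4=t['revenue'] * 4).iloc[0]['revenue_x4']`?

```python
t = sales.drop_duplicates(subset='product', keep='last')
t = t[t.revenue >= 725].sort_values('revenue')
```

2900

drop duplicate product (keep=last):
   revenue product   rep
2      725  Gadget   Pia
5      302   Cable  Lena
6      579    Bolt   Cal
7      734  Sensor  Lena
filter rows where revenue >= 725:
   revenue product   rep
2      725  Gadget   Pia
7      734  Sensor  Lena
sort by revenue:
   revenue product   rep
2      725  Gadget   Pia
7      734  Sensor  Lena
add column revenue_x4 = t['revenue'] * 4:
   revenue product   rep  revenue_x4
2      725  Gadget   Pia        2900
7      734  Sensor  Lena        2936
Taking the value at position 0, column 'revenue_x4' gives 2900.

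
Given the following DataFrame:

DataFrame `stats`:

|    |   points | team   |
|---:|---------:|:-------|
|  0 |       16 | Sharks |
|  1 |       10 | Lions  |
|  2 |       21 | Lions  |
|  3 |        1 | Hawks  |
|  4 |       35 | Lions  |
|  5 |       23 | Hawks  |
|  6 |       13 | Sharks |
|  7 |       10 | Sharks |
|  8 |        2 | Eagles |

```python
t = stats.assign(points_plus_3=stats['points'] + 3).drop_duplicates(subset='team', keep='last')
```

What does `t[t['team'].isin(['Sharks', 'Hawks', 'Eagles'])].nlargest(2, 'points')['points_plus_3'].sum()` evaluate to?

add column points_plus_3 = stats['points'] + 3:
   points    team  points_plus_3
0      16  Sharks             19
1      10   Lions             13
2      21   Lions             24
3       1   Hawks              4
4      35   Lions             38
5      23   Hawks             26
6      13  Sharks             16
7      10  Sharks             13
8       2  Eagles              5
drop duplicate team (keep=last):
   points    team  points_plus_3
4      35   Lions             38
5      23   Hawks             26
7      10  Sharks             13
8       2  Eagles              5
filter rows where team in ['Sharks', 'Hawks', 'Eagles']:
   points    team  points_plus_3
5      23   Hawks             26
7      10  Sharks             13
8       2  Eagles              5
take 2 rows with largest points:
   points    team  points_plus_3
5      23   Hawks             26
7      10  Sharks             13

39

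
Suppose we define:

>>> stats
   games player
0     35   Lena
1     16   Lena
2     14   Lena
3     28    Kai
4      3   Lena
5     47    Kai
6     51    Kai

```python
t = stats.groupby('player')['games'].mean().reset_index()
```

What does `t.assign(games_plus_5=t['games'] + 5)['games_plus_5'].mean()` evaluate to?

group by player, mean of games:
player
Kai     42.0
Lena    17.0
Name: games, dtype: float64
reset_index():
  player  games
0    Kai   42.0
1   Lena   17.0
add column games_plus_5 = t['games'] + 5:
  player  games  games_plus_5
0    Kai   42.0          47.0
1   Lena   17.0          22.0

34.5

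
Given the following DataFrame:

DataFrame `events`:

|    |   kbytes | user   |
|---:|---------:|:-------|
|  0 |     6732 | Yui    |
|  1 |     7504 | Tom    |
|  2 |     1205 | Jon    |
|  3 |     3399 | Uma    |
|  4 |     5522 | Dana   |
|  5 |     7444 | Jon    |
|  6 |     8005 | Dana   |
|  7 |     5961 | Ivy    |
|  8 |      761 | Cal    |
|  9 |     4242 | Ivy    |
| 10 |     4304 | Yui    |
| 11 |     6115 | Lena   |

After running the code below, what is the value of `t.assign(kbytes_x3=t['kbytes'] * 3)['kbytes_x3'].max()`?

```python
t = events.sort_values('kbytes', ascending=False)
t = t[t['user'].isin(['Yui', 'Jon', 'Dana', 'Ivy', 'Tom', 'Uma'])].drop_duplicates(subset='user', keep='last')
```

sort by kbytes descending:
    kbytes  user
6     8005  Dana
1     7504   Tom
5     7444   Jon
0     6732   Yui
11    6115  Lena
7     5961   Ivy
4     5522  Dana
10    4304   Yui
9     4242   Ivy
3     3399   Uma
2     1205   Jon
8      761   Cal
filter rows where user in ['Yui', 'Jon', 'Dana', 'Ivy', 'Tom', 'Uma']:
    kbytes  user
6     8005  Dana
1     7504   Tom
5     7444   Jon
0     6732   Yui
7     5961   Ivy
4     5522  Dana
10    4304   Yui
9     4242   Ivy
3     3399   Uma
2     1205   Jon
drop duplicate user (keep=last):
    kbytes  user
1     7504   Tom
4     5522  Dana
10    4304   Yui
9     4242   Ivy
3     3399   Uma
2     1205   Jon
add column kbytes_x3 = t['kbytes'] * 3:
    kbytes  user  kbytes_x3
1     7504   Tom      22512
4     5522  Dana      16566
10    4304   Yui      12912
9     4242   Ivy      12726
3     3399   Uma      10197
2     1205   Jon       3615
Taking the max of column 'kbytes_x3' gives 22512.

22512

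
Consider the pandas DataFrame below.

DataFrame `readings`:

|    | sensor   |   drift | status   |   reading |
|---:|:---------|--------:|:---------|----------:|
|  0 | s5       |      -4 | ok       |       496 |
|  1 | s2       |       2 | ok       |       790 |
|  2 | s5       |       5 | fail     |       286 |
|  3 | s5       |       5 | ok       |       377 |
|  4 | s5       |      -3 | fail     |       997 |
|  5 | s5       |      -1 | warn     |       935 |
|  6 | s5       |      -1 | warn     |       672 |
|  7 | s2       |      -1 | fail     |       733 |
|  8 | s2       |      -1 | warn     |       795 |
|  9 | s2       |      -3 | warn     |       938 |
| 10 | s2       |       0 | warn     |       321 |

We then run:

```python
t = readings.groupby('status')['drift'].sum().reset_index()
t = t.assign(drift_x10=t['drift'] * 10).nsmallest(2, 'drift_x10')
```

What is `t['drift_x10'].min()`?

-60

group by status, sum of drift:
status
fail    1
ok      3
warn   -6
Name: drift, dtype: int64
reset_index():
  status  drift
0   fail      1
1     ok      3
2   warn     -6
add column drift_x10 = t['drift'] * 10:
  status  drift  drift_x10
0   fail      1         10
1     ok      3         30
2   warn     -6        -60
take 2 rows with smallest drift_x10:
  status  drift  drift_x10
2   warn     -6        -60
0   fail      1         10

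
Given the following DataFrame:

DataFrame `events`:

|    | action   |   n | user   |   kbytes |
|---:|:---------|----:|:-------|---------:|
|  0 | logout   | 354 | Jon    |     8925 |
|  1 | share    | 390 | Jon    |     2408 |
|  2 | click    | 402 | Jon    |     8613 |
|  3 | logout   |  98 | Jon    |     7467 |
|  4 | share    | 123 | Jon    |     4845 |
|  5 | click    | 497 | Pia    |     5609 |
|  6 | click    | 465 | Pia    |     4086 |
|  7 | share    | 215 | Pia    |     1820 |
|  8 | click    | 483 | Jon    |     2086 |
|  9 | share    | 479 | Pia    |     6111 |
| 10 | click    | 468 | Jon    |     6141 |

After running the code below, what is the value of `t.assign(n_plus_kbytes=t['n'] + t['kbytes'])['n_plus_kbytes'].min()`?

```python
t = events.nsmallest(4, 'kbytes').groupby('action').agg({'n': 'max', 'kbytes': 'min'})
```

take 4 rows with smallest kbytes:
  action    n user  kbytes
7  share  215  Pia    1820
8  click  483  Jon    2086
1  share  390  Jon    2408
6  click  465  Pia    4086
group by action: max(n), min(kbytes):
          n  kbytes
action             
click   483    2086
share   390    1820
add column n_plus_kbytes = t['n'] + t['kbytes']:
          n  kbytes  n_plus_kbytes
action                            
click   483    2086           2569
share   390    1820           2210
Taking the min of column 'n_plus_kbytes' gives 2210.

2210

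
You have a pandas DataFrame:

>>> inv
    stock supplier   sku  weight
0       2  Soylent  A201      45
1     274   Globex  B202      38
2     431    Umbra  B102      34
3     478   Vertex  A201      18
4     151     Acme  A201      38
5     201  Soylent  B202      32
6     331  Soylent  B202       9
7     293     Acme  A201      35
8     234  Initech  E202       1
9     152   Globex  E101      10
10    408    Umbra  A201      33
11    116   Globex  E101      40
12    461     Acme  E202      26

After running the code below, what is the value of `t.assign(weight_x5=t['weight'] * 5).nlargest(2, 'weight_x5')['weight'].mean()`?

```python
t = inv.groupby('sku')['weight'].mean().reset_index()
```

group by sku, mean of weight:
sku
A201    33.800000
B102    34.000000
B202    26.333333
E101    25.000000
E202    13.500000
Name: weight, dtype: float64
reset_index():
    sku     weight
0  A201  33.800000
1  B102  34.000000
2  B202  26.333333
3  E101  25.000000
4  E202  13.500000
add column weight_x5 = t['weight'] * 5:
    sku     weight   weight_x5
0  A201  33.800000  169.000000
1  B102  34.000000  170.000000
2  B202  26.333333  131.666667
3  E101  25.000000  125.000000
4  E202  13.500000   67.500000
take 2 rows with largest weight_x5:
    sku  weight  weight_x5
1  B102    34.0      170.0
0  A201    33.8      169.0
The mean of column 'weight' is 33.9.

33.9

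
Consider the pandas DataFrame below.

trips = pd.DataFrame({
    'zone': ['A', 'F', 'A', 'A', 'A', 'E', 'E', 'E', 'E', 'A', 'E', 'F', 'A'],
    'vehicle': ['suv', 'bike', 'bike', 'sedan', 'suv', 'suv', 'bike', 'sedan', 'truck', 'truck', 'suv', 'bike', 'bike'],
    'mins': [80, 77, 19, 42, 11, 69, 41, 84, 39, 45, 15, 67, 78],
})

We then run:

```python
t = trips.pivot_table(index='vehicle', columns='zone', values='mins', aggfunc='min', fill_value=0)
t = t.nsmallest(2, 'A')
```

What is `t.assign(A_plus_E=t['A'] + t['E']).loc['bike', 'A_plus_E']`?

pivot: rows=vehicle, cols=zone, min(mins):
zone      A   E   F
vehicle            
bike     19  41  67
sedan    42  84   0
suv      11  15   0
truck    45  39   0
take 2 rows with smallest A:
zone      A   E   F
vehicle            
suv      11  15   0
bike     19  41  67
add column A_plus_E = t['A'] + t['E']:
zone      A   E   F  A_plus_E
vehicle                      
suv      11  15   0        26
bike     19  41  67        60

60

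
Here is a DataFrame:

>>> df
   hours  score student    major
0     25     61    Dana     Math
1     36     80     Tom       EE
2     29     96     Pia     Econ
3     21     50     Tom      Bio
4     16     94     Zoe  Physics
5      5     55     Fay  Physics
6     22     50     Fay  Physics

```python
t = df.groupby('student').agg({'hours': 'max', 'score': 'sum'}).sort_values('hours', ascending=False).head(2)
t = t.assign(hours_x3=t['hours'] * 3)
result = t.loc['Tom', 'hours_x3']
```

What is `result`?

group by student: max(hours), sum(score):
         hours  score
student              
Dana        25     61
Fay         22    105
Pia         29     96
Tom         36    130
Zoe         16     94
sort by hours descending:
         hours  score
student              
Tom         36    130
Pia         29     96
Dana        25     61
Fay         22    105
Zoe         16     94
take first 2 rows:
         hours  score
student              
Tom         36    130
Pia         29     96
add column hours_x3 = t['hours'] * 3:
         hours  score  hours_x3
student                        
Tom         36    130       108
Pia         29     96        87
Finally, value at row 'Tom', column 'hours_x3' = 108.

108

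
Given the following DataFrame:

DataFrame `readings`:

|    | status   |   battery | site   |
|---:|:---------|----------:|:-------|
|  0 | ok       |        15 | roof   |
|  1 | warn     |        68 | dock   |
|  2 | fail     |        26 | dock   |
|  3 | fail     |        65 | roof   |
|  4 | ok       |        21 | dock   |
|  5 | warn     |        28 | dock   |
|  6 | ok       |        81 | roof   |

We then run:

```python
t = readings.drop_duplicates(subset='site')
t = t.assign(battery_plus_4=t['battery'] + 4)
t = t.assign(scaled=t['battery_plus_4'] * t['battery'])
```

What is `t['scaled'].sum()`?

drop duplicate site (keep=first):
  status  battery  site
0     ok       15  roof
1   warn       68  dock
add column battery_plus_4 = t['battery'] + 4:
  status  battery  site  battery_plus_4
0     ok       15  roof              19
1   warn       68  dock              72
add column scaled = t['battery_plus_4'] * t['battery']:
  status  battery  site  battery_plus_4  scaled
0     ok       15  roof              19     285
1   warn       68  dock              72    4896

5181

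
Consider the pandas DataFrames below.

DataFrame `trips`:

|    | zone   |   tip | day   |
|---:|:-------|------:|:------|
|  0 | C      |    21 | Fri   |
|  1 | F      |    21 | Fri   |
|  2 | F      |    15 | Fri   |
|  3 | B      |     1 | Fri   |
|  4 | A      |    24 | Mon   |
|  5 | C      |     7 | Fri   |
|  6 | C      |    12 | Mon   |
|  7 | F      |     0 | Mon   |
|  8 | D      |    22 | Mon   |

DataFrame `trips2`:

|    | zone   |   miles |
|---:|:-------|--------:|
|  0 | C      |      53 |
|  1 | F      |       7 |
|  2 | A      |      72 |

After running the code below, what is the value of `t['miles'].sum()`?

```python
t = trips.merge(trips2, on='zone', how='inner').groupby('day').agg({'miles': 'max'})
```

125

merge on 'zone' (how='inner') → 7 rows:
  zone  tip  day  miles
0    C   21  Fri     53
1    F   21  Fri      7
2    F   15  Fri      7
3    A   24  Mon     72
4    C    7  Fri     53
5    C   12  Mon     53
6    F    0  Mon      7
group by day, max of miles:
     miles
day       
Fri     53
Mon     72
sum of column 'miles' → 125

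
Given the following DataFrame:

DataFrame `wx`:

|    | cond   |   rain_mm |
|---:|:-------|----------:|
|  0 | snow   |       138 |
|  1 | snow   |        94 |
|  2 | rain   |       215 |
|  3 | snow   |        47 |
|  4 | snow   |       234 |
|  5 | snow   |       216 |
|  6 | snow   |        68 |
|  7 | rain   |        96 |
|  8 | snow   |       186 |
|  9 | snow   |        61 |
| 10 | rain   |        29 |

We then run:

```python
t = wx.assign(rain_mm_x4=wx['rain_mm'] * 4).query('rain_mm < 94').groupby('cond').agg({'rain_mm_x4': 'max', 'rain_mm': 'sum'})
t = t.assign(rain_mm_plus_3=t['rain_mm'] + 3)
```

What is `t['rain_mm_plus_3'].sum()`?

211

add column rain_mm_x4 = wx['rain_mm'] * 4:
    cond  rain_mm  rain_mm_x4
0   snow      138         552
1   snow       94         376
2   rain      215         860
3   snow       47         188
4   snow      234         936
5   snow      216         864
6   snow       68         272
7   rain       96         384
8   snow      186         744
9   snow       61         244
10  rain       29         116
filter rows where rain_mm < 94:
    cond  rain_mm  rain_mm_x4
3   snow       47         188
6   snow       68         272
9   snow       61         244
10  rain       29         116
group by cond: max(rain_mm_x4), sum(rain_mm):
      rain_mm_x4  rain_mm
cond                     
rain         116       29
snow         272      176
add column rain_mm_plus_3 = t['rain_mm'] + 3:
      rain_mm_x4  rain_mm  rain_mm_plus_3
cond                                     
rain         116       29              32
snow         272      176             179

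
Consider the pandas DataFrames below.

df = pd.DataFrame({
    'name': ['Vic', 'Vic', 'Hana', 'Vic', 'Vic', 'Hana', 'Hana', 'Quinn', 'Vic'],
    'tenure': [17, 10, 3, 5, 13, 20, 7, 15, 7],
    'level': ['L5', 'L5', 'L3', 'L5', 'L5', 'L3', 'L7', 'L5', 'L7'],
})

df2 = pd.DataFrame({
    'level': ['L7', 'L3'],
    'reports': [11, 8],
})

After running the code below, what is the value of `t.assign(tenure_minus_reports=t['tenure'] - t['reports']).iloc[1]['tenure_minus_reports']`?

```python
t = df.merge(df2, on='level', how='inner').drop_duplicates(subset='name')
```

merge on 'level' (how='inner') → 4 rows:
   name  tenure level  reports
0  Hana       3    L3        8
1  Hana      20    L3        8
2  Hana       7    L7       11
3   Vic       7    L7       11
drop duplicate name (keep=first):
   name  tenure level  reports
0  Hana       3    L3        8
3   Vic       7    L7       11
add column tenure_minus_reports = t['tenure'] - t['reports']:
   name  tenure level  reports  tenure_minus_reports
0  Hana       3    L3        8                    -5
3   Vic       7    L7       11                    -4
Hence -4.

-4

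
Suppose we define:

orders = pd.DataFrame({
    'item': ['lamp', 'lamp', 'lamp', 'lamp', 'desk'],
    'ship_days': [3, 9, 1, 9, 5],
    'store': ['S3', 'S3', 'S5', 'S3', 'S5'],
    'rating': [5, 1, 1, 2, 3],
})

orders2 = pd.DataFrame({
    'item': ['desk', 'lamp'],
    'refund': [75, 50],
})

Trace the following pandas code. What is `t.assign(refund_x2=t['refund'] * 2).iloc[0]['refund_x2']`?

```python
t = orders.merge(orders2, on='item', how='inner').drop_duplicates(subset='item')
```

100

merge on 'item' (how='inner') → 5 rows:
   item  ship_days store  rating  refund
0  lamp          3    S3       5      50
1  lamp          9    S3       1      50
2  lamp          1    S5       1      50
3  lamp          9    S3       2      50
4  desk          5    S5       3      75
drop duplicate item (keep=first):
   item  ship_days store  rating  refund
0  lamp          3    S3       5      50
4  desk          5    S5       3      75
add column refund_x2 = t['refund'] * 2:
   item  ship_days store  rating  refund  refund_x2
0  lamp          3    S3       5      50        100
4  desk          5    S5       3      75        150
Reading off the value at position 0, column 'refund_x2', we get 100.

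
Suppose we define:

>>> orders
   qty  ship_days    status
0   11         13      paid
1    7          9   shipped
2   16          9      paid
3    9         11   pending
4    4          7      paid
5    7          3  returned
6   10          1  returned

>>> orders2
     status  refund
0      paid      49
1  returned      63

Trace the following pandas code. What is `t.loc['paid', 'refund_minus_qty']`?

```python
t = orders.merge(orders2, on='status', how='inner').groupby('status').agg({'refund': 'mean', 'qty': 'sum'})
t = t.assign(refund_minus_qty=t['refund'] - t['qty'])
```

18.0

merge on 'status' (how='inner') → 5 rows:
   qty  ship_days    status  refund
0   11         13      paid      49
1   16          9      paid      49
2    4          7      paid      49
3    7          3  returned      63
4   10          1  returned      63
group by status: mean(refund), sum(qty):
          refund  qty
status               
paid        49.0   31
returned    63.0   17
add column refund_minus_qty = t['refund'] - t['qty']:
          refund  qty  refund_minus_qty
status                                 
paid        49.0   31              18.0
returned    63.0   17              46.0
So loc['paid', 'refund_minus_qty'] = 18.0.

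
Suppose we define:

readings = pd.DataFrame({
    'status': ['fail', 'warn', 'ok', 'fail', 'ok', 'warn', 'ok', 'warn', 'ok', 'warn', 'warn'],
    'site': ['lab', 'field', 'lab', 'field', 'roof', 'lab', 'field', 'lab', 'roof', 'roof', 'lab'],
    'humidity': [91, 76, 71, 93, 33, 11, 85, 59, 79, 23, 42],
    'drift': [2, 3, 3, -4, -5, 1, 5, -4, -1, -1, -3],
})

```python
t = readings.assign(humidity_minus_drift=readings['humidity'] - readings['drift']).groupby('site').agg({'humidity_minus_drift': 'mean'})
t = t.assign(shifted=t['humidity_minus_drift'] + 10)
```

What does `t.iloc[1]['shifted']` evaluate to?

add column humidity_minus_drift = readings['humidity'] - readings['drift']:
   status   site  humidity  drift  humidity_minus_drift
0    fail    lab        91      2                    89
1    warn  field        76      3                    73
2      ok    lab        71      3                    68
3    fail  field        93     -4                    97
4      ok   roof        33     -5                    38
5    warn    lab        11      1                    10
6      ok  field        85      5                    80
7    warn    lab        59     -4                    63
8      ok   roof        79     -1                    80
9    warn   roof        23     -1                    24
10   warn    lab        42     -3                    45
group by site, mean of humidity_minus_drift:
       humidity_minus_drift
site                       
field             83.333333
lab               55.000000
roof              47.333333
add column shifted = t['humidity_minus_drift'] + 10:
       humidity_minus_drift    shifted
site                                  
field             83.333333  93.333333
lab               55.000000  65.000000
roof              47.333333  57.333333
Reading off the value at position 1, column 'shifted', we get 65.0.

65.0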